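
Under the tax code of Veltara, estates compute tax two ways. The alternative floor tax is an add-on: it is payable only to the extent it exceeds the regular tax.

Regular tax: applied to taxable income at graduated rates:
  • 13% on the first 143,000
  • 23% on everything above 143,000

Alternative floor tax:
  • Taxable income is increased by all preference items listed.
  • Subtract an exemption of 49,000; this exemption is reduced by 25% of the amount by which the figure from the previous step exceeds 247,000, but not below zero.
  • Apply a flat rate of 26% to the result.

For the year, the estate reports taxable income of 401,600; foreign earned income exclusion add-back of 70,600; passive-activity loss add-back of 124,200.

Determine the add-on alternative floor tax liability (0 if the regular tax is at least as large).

Alternative floor tax:
  Adjusted income: 401,600 + 70,600 + 124,200 = 596,400
  Exemption: 25% × (596,400 − 247,000) = 87,350 ≥ 49,000, so the exemption is fully phased out
  Base: 596,400 − 0 = 596,400
  596,400 × 26% = 155,064

Regular tax:
  143,000 × 13% = 18,590
  258,600 × 23% = 59,478
  → 78,068

Excess of alternative floor tax over regular tax: 155,064 − 78,068 = 76,996.

76,996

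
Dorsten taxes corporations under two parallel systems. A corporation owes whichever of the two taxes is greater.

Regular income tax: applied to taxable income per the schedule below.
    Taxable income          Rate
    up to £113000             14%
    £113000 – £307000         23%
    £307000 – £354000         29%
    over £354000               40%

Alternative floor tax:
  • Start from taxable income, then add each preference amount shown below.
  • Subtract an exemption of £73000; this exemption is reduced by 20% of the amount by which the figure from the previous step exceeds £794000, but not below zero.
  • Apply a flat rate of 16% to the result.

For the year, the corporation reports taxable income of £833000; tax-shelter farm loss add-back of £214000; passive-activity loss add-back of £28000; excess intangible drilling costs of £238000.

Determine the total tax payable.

£265670

Alternative floor tax:
  Adjusted income: £833000 + £214000 + £28000 + £238000 = £1313000
  Exemption: 20% × (£1313000 − £794000) = £103800 ≥ £73000, so the exemption is fully phased out
  Base: £1313000 − £0 = £1313000
  £1313000 × 16% = £210080

Regular income tax:
  £113000 × 14% = £15820
  £194000 × 23% = £44620
  £47000 × 29% = £13630
  £479000 × 40% = £191600
  → £265670

£265670 > £210080, so the regular income tax governs.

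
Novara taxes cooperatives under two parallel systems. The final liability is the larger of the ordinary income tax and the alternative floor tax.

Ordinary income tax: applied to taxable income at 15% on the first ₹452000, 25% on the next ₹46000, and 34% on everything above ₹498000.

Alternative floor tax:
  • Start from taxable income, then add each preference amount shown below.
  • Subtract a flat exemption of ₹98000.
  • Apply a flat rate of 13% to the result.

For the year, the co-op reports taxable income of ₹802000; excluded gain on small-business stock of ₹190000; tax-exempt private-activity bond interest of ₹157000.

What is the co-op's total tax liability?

Alternative floor tax:
  Adjusted income: ₹802000 + ₹190000 + ₹157000 = ₹1149000
  Less exemption ₹98000 → base ₹1051000
  ₹1051000 × 13% = ₹136630

Ordinary income tax:
  ₹452000 × 15% = ₹67800
  ₹46000 × 25% = ₹11500
  ₹304000 × 34% = ₹103360
  → ₹182660

₹182660 > ₹136630, so the ordinary income tax governs.

₹182660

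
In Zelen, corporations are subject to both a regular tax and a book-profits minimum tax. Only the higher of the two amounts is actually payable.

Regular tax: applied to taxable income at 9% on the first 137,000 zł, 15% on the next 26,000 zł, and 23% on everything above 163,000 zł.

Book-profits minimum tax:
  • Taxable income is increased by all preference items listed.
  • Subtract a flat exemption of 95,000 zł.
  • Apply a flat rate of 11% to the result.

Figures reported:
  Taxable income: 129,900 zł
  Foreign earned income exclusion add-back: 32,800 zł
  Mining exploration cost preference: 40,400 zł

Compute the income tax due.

Regular tax:
  129,900 zł × 9% = 11,691 zł

Book-profits minimum tax:
  Adjusted income: 129,900 zł + 32,800 zł + 40,400 zł = 203,100 zł
  Less exemption 95,000 zł → base 108,100 zł
  108,100 zł × 11% = 11,891 zł

11,891 zł > 11,691 zł, so the book-profits minimum tax is the binding amount.

11,891 zł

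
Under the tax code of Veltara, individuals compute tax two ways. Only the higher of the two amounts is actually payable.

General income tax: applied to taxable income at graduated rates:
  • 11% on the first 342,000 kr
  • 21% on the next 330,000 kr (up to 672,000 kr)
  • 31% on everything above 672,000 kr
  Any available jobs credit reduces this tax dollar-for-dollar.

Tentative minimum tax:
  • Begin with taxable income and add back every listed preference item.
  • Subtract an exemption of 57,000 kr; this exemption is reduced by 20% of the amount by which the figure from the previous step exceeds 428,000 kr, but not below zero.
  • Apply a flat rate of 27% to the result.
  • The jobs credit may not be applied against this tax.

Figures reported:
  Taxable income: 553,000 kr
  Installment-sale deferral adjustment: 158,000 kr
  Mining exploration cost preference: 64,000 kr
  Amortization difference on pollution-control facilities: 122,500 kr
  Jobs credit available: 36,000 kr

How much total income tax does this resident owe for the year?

General income tax:
  342,000 kr × 11% = 37,620 kr
  211,000 kr × 21% = 44,310 kr
  → 81,930 kr
  Less jobs credit 36,000 kr → 45,930 kr

Tentative minimum tax:
  Adjusted income: 553,000 kr + 158,000 kr + 64,000 kr + 122,500 kr = 897,500 kr
  Exemption: 20% × (897,500 kr − 428,000 kr) = 93,900 kr ≥ 57,000 kr, so the exemption is fully phased out
  Base: 897,500 kr − 0 kr = 897,500 kr
  897,500 kr × 27% = 242,325 kr

242,325 kr > 45,930 kr, so the tentative minimum tax is the binding amount.

242,325 kr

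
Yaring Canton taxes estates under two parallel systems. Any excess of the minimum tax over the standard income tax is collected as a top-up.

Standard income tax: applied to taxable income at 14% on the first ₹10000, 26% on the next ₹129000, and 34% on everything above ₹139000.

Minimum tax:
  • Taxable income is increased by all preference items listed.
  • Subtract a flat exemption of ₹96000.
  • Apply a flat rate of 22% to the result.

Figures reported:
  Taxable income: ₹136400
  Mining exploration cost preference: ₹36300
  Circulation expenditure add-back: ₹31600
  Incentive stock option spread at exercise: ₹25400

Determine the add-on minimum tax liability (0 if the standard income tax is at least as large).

₹0

Standard income tax:
  ₹10000 × 14% = ₹1400
  ₹126400 × 26% = ₹32864
  → ₹34264

Minimum tax:
  Adjusted income: ₹136400 + ₹36300 + ₹31600 + ₹25400 = ₹229700
  Less exemption ₹96000 → base ₹133700
  ₹133700 × 22% = ₹29414

₹29414 ≤ ₹34264, so no add-on is due.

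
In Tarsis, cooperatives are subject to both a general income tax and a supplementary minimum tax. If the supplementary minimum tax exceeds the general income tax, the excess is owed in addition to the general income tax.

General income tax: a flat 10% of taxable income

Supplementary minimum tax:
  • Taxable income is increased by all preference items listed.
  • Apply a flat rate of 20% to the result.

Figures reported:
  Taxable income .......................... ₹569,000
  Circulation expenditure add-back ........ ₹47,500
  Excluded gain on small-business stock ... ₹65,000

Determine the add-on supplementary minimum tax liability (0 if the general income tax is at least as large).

Supplementary minimum tax:
  Adjusted income: ₹569,000 + ₹47,500 + ₹65,000 = ₹681,500
  ₹681,500 × 20% = ₹136,300

General income tax:
  ₹569,000 × 10% = ₹56,900

Excess of supplementary minimum tax over general income tax: ₹136,300 − ₹56,900 = ₹79,400.

₹79,400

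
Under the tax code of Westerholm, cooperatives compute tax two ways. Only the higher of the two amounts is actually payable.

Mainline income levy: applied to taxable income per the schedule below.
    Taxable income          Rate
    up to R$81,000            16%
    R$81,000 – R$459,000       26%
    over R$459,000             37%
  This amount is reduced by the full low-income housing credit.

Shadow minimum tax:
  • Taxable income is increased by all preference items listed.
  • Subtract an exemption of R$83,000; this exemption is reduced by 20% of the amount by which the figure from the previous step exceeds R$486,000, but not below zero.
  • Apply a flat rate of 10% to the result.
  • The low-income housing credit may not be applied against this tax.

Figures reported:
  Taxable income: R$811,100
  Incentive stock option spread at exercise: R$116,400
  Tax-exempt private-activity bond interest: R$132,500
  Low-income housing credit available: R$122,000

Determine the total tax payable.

Mainline income levy:
  R$81,000 × 16% = R$12,960
  R$378,000 × 26% = R$98,280
  R$352,100 × 37% = R$130,277
  → R$241,517
  Less low-income housing credit R$122,000 → R$119,517

Shadow minimum tax:
  Adjusted income: R$811,100 + R$116,400 + R$132,500 = R$1,060,000
  Exemption: 20% × (R$1,060,000 − R$486,000) = R$114,800 ≥ R$83,000, so the exemption is fully phased out
  Base: R$1,060,000 − R$0 = R$1,060,000
  R$1,060,000 × 10% = R$106,000

R$119,517 > R$106,000, so the mainline income levy governs.

R$119,517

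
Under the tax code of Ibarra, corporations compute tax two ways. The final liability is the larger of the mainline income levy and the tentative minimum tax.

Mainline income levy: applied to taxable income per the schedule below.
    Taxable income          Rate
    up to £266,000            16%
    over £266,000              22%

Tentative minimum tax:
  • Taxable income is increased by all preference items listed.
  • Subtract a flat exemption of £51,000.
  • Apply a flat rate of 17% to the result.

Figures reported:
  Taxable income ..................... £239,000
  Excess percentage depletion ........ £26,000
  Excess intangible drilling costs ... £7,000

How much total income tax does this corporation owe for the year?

£38,240

Mainline income levy:
  £239,000 × 16% = £38,240

Tentative minimum tax:
  Adjusted income: £239,000 + £26,000 + £7,000 = £272,000
  Less exemption £51,000 → base £221,000
  £221,000 × 17% = £37,570

£38,240 > £37,570, so the mainline income levy governs.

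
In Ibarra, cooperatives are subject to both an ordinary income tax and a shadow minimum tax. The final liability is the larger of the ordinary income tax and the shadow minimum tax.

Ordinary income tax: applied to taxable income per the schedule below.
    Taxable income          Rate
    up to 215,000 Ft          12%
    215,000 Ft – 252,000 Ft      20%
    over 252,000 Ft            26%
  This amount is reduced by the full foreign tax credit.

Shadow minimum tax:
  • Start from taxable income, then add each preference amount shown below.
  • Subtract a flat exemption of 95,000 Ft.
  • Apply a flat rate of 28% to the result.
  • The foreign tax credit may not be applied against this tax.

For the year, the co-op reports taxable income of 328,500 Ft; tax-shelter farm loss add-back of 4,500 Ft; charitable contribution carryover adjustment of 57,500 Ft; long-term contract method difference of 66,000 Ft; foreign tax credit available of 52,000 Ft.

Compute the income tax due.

101,220 Ft

Ordinary income tax:
  215,000 Ft × 12% = 25,800 Ft
  37,000 Ft × 20% = 7,400 Ft
  76,500 Ft × 26% = 19,890 Ft
  → 53,090 Ft
  Less foreign tax credit 52,000 Ft → 1,090 Ft

Shadow minimum tax:
  Adjusted income: 328,500 Ft + 4,500 Ft + 57,500 Ft + 66,000 Ft = 456,500 Ft
  Less exemption 95,000 Ft → base 361,500 Ft
  361,500 Ft × 28% = 101,220 Ft

101,220 Ft > 1,090 Ft, so the shadow minimum tax is the binding amount.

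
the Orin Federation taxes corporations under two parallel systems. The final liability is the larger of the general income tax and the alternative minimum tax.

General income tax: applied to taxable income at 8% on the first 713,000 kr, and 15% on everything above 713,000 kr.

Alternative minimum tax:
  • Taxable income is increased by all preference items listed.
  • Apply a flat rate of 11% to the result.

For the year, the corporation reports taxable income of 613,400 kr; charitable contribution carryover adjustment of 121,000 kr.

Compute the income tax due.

Alternative minimum tax:
  Adjusted income: 613,400 kr + 121,000 kr = 734,400 kr
  734,400 kr × 11% = 80,784 kr

General income tax:
  613,400 kr × 8% = 49,072 kr

80,784 kr > 49,072 kr, so the alternative minimum tax is the binding amount.

80,784 kr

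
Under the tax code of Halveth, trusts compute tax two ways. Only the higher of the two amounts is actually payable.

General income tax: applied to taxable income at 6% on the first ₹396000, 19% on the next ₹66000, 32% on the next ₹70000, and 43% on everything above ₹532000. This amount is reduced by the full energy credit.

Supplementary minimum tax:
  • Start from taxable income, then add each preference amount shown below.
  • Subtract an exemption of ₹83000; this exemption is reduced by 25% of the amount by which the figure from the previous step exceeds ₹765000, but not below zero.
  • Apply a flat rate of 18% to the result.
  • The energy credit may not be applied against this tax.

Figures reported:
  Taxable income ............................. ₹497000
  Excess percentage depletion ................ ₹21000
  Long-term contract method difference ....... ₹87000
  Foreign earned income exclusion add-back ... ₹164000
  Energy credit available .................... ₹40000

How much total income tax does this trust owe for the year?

General income tax:
  ₹396000 × 6% = ₹23760
  ₹66000 × 19% = ₹12540
  ₹35000 × 32% = ₹11200
  → ₹47500
  Less energy credit ₹40000 → ₹7500

Supplementary minimum tax:
  Adjusted income: ₹497000 + ₹21000 + ₹87000 + ₹164000 = ₹769000
  Exemption: ₹83000 − 25% × (₹769000 − ₹765000) = ₹83000 − ₹1000 = ₹82000
  Base: ₹769000 − ₹82000 = ₹687000
  ₹687000 × 18% = ₹123660

₹123660 > ₹7500, so the supplementary minimum tax is the binding amount.

₹123660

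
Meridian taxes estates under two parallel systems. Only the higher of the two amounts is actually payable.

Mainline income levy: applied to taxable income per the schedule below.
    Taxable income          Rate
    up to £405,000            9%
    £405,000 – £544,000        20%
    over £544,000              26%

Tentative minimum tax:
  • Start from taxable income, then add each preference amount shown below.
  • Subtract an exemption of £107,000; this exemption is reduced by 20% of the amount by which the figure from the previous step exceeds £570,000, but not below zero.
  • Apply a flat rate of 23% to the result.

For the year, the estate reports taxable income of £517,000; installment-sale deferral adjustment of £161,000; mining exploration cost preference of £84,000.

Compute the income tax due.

£159,482

Mainline income levy:
  £405,000 × 9% = £36,450
  £112,000 × 20% = £22,400
  → £58,850

Tentative minimum tax:
  Adjusted income: £517,000 + £161,000 + £84,000 = £762,000
  Exemption: £107,000 − 20% × (£762,000 − £570,000) = £107,000 − £38,400 = £68,600
  Base: £762,000 − £68,600 = £693,400
  £693,400 × 23% = £159,482

£159,482 > £58,850, so the tentative minimum tax is the binding amount.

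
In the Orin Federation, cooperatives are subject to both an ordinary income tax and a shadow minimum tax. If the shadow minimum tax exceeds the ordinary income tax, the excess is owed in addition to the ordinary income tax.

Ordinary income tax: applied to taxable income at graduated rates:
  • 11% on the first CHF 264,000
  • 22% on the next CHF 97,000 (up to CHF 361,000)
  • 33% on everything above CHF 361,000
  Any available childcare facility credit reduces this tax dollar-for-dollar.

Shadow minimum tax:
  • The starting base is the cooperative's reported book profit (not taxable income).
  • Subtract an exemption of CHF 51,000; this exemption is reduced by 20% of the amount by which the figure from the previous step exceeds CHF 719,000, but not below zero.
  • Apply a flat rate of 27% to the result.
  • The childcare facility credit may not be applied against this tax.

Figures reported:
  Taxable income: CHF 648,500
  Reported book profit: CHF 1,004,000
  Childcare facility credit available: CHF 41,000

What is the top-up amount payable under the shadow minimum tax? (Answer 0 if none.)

CHF 166,825

Ordinary income tax:
  CHF 264,000 × 11% = CHF 29,040
  CHF 97,000 × 22% = CHF 21,340
  CHF 287,500 × 33% = CHF 94,875
  → CHF 145,255
  Less childcare facility credit CHF 41,000 → CHF 104,255

Shadow minimum tax:
  Base (reported book profit): CHF 1,004,000
  Exemption: 20% × (CHF 1,004,000 − CHF 719,000) = CHF 57,000 ≥ CHF 51,000, so the exemption is fully phased out
  Base: CHF 1,004,000 − CHF 0 = CHF 1,004,000
  CHF 1,004,000 × 27% = CHF 271,080

Excess of shadow minimum tax over ordinary income tax: CHF 271,080 − CHF 104,255 = CHF 166,825.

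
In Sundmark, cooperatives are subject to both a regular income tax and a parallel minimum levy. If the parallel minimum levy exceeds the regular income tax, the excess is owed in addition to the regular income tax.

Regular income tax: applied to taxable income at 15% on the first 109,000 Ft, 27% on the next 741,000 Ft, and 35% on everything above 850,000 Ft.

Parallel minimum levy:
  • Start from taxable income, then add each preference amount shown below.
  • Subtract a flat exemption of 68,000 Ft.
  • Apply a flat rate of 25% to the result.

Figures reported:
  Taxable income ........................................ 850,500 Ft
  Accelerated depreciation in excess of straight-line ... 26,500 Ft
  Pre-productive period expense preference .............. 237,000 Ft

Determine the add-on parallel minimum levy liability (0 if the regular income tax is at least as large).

44,905 Ft

Regular income tax:
  109,000 Ft × 15% = 16,350 Ft
  741,000 Ft × 27% = 200,070 Ft
  500 Ft × 35% = 175 Ft
  → 216,595 Ft

Parallel minimum levy:
  Adjusted income: 850,500 Ft + 26,500 Ft + 237,000 Ft = 1,114,000 Ft
  Less exemption 68,000 Ft → base 1,046,000 Ft
  1,046,000 Ft × 25% = 261,500 Ft

Excess of parallel minimum levy over regular income tax: 261,500 Ft − 216,595 Ft = 44,905 Ft.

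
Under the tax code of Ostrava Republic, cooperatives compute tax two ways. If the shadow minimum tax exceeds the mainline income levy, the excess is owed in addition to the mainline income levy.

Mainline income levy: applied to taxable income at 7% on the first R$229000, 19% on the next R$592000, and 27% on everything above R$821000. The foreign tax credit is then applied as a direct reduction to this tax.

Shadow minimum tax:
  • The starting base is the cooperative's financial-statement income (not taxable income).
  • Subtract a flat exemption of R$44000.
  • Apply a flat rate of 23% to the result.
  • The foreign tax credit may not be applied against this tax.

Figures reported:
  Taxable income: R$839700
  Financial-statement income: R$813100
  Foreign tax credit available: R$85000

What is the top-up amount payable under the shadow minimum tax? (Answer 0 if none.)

Mainline income levy:
  R$229000 × 7% = R$16030
  R$592000 × 19% = R$112480
  R$18700 × 27% = R$5049
  → R$133559
  Less foreign tax credit R$85000 → R$48559

Shadow minimum tax:
  Base (financial-statement income): R$813100
  Less exemption R$44000 → base R$769100
  R$769100 × 23% = R$176893

Excess of shadow minimum tax over mainline income levy: R$176893 − R$48559 = R$128334.

R$128334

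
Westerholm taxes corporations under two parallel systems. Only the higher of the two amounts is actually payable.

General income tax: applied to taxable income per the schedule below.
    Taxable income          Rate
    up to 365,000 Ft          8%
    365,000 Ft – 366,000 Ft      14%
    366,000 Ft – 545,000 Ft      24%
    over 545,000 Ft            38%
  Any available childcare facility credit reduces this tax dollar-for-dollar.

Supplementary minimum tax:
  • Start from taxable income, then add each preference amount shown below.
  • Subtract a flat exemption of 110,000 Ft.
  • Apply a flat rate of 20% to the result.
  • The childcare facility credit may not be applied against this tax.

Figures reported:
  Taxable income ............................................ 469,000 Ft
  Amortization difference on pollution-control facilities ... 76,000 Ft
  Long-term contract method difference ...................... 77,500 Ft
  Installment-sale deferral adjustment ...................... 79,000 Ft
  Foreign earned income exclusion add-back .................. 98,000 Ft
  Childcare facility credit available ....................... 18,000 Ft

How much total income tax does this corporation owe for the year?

General income tax:
  365,000 Ft × 8% = 29,200 Ft
  1,000 Ft × 14% = 140 Ft
  103,000 Ft × 24% = 24,720 Ft
  → 54,060 Ft
  Less childcare facility credit 18,000 Ft → 36,060 Ft

Supplementary minimum tax:
  Adjusted income: 469,000 Ft + 76,000 Ft + 77,500 Ft + 79,000 Ft + 98,000 Ft = 799,500 Ft
  Less exemption 110,000 Ft → base 689,500 Ft
  689,500 Ft × 20% = 137,900 Ft

137,900 Ft > 36,060 Ft, so the supplementary minimum tax is the binding amount.

137,900 Ft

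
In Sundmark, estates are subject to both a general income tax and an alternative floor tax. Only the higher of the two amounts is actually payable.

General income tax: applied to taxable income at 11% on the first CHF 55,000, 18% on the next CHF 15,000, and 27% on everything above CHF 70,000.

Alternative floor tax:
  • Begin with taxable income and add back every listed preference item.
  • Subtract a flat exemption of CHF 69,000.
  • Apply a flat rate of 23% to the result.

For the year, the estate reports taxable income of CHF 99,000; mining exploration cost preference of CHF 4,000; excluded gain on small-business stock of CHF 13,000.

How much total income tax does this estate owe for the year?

Alternative floor tax:
  Adjusted income: CHF 99,000 + CHF 4,000 + CHF 13,000 = CHF 116,000
  Less exemption CHF 69,000 → base CHF 47,000
  CHF 47,000 × 23% = CHF 10,810

General income tax:
  CHF 55,000 × 11% = CHF 6,050
  CHF 15,000 × 18% = CHF 2,700
  CHF 29,000 × 27% = CHF 7,830
  → CHF 16,580

CHF 16,580 > CHF 10,810, so the general income tax governs.

CHF 16,580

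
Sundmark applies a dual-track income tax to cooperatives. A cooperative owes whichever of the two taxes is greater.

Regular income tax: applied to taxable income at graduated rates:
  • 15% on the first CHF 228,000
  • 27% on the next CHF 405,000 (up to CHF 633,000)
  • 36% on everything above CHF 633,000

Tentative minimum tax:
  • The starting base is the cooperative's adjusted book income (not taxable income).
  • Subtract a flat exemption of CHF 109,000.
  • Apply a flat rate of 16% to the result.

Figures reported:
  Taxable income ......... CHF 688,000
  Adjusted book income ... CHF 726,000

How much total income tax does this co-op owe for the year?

Regular income tax:
  CHF 228,000 × 15% = CHF 34,200
  CHF 405,000 × 27% = CHF 109,350
  CHF 55,000 × 36% = CHF 19,800
  → CHF 163,350

Tentative minimum tax:
  Base (adjusted book income): CHF 726,000
  Less exemption CHF 109,000 → base CHF 617,000
  CHF 617,000 × 16% = CHF 98,720

CHF 163,350 > CHF 98,720, so the regular income tax governs.

CHF 163,350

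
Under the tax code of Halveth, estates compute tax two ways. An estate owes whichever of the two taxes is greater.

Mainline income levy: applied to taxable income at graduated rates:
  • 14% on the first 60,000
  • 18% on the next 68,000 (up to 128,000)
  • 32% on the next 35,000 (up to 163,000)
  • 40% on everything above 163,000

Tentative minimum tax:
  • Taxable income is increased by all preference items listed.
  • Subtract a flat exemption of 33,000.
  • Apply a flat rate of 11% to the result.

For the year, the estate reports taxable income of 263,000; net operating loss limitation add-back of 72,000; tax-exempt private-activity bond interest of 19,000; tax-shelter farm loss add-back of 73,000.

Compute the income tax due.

71,840

Tentative minimum tax:
  Adjusted income: 263,000 + 72,000 + 19,000 + 73,000 = 427,000
  Less exemption 33,000 → base 394,000
  394,000 × 11% = 43,340

Mainline income levy:
  60,000 × 14% = 8,400
  68,000 × 18% = 12,240
  35,000 × 32% = 11,200
  100,000 × 40% = 40,000
  → 71,840

71,840 > 43,340, so the mainline income levy governs.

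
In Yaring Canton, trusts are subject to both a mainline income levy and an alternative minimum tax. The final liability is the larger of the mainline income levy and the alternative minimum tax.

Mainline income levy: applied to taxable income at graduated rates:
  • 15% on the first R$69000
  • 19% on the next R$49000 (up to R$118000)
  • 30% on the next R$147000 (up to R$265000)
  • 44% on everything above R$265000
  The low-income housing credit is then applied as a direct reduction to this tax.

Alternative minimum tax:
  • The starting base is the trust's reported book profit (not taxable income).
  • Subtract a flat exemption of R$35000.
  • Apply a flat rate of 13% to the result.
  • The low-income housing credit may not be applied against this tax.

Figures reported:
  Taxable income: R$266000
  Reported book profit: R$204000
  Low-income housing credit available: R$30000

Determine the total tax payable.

R$34200

Alternative minimum tax:
  Base (reported book profit): R$204000
  Less exemption R$35000 → base R$169000
  R$169000 × 13% = R$21970

Mainline income levy:
  R$69000 × 15% = R$10350
  R$49000 × 19% = R$9310
  R$147000 × 30% = R$44100
  R$1000 × 44% = R$440
  → R$64200
  Less low-income housing credit R$30000 → R$34200

R$34200 > R$21970, so the mainline income levy governs.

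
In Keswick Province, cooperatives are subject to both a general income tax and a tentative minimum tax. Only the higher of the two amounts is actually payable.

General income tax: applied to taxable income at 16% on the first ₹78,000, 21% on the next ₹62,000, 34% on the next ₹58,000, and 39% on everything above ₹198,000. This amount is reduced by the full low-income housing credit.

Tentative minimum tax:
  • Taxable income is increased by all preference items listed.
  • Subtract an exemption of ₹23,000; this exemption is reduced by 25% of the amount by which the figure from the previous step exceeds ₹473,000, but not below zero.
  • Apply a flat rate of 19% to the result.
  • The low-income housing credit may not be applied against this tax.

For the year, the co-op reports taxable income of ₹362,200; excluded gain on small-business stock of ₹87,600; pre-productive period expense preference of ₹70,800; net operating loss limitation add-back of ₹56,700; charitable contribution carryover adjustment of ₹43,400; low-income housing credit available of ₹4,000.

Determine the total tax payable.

Tentative minimum tax:
  Adjusted income: ₹362,200 + ₹87,600 + ₹70,800 + ₹56,700 + ₹43,400 = ₹620,700
  Exemption: 25% × (₹620,700 − ₹473,000) = ₹36,925 ≥ ₹23,000, so the exemption is fully phased out
  Base: ₹620,700 − ₹0 = ₹620,700
  ₹620,700 × 19% = ₹117,933

General income tax:
  ₹78,000 × 16% = ₹12,480
  ₹62,000 × 21% = ₹13,020
  ₹58,000 × 34% = ₹19,720
  ₹164,200 × 39% = ₹64,038
  → ₹109,258
  Less low-income housing credit ₹4,000 → ₹105,258

₹117,933 > ₹105,258, so the tentative minimum tax is the binding amount.

₹117,933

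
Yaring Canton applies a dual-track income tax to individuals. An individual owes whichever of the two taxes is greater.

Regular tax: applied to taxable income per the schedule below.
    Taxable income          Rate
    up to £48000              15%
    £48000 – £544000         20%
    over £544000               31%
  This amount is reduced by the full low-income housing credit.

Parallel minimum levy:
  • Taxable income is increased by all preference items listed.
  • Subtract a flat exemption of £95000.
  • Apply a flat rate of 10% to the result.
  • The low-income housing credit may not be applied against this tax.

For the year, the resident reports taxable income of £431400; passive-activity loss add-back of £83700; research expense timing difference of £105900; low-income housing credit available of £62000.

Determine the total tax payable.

£52600

Regular tax:
  £48000 × 15% = £7200
  £383400 × 20% = £76680
  → £83880
  Less low-income housing credit £62000 → £21880

Parallel minimum levy:
  Adjusted income: £431400 + £83700 + £105900 = £621000
  Less exemption £95000 → base £526000
  £526000 × 10% = £52600

£52600 > £21880, so the parallel minimum levy is the binding amount.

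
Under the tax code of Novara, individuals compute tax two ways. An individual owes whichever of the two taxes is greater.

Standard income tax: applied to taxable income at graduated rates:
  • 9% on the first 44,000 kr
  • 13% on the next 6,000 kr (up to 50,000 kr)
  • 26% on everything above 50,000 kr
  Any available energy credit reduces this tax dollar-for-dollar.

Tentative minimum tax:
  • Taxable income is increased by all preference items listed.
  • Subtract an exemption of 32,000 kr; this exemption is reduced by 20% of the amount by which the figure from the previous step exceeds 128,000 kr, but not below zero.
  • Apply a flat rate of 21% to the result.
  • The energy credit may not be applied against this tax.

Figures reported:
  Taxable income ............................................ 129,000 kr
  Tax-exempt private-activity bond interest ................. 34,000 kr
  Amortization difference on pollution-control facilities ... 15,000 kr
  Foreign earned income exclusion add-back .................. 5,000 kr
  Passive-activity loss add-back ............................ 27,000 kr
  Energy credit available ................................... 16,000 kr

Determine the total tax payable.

40,824 kr

Standard income tax:
  44,000 kr × 9% = 3,960 kr
  6,000 kr × 13% = 780 kr
  79,000 kr × 26% = 20,540 kr
  → 25,280 kr
  Less energy credit 16,000 kr → 9,280 kr

Tentative minimum tax:
  Adjusted income: 129,000 kr + 34,000 kr + 15,000 kr + 5,000 kr + 27,000 kr = 210,000 kr
  Exemption: 32,000 kr − 20% × (210,000 kr − 128,000 kr) = 32,000 kr − 16,400 kr = 15,600 kr
  Base: 210,000 kr − 15,600 kr = 194,400 kr
  194,400 kr × 21% = 40,824 kr

40,824 kr > 9,280 kr, so the tentative minimum tax is the binding amount.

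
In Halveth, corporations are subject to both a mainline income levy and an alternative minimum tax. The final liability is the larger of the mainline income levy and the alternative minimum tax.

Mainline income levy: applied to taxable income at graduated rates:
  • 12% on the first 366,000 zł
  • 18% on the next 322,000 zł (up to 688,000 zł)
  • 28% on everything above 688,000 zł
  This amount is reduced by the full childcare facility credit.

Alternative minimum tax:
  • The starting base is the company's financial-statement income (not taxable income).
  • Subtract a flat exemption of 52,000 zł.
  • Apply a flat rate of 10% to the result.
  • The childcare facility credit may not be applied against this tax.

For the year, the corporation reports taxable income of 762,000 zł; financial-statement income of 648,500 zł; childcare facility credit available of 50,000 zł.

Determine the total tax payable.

72,600 zł

Alternative minimum tax:
  Base (financial-statement income): 648,500 zł
  Less exemption 52,000 zł → base 596,500 zł
  596,500 zł × 10% = 59,650 zł

Mainline income levy:
  366,000 zł × 12% = 43,920 zł
  322,000 zł × 18% = 57,960 zł
  74,000 zł × 28% = 20,720 zł
  → 122,600 zł
  Less childcare facility credit 50,000 zł → 72,600 zł

72,600 zł > 59,650 zł, so the mainline income levy governs.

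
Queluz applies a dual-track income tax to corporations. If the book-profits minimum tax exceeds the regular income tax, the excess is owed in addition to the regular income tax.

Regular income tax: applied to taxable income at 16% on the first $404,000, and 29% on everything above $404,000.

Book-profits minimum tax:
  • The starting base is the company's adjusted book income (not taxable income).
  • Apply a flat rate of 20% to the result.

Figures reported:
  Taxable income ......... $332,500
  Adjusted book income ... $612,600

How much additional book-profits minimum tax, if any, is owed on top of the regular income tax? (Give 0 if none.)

Book-profits minimum tax:
  Base (adjusted book income): $612,600
  $612,600 × 20% = $122,520

Regular income tax:
  $332,500 × 16% = $53,200

Excess of book-profits minimum tax over regular income tax: $122,520 − $53,200 = $69,320.

$69,320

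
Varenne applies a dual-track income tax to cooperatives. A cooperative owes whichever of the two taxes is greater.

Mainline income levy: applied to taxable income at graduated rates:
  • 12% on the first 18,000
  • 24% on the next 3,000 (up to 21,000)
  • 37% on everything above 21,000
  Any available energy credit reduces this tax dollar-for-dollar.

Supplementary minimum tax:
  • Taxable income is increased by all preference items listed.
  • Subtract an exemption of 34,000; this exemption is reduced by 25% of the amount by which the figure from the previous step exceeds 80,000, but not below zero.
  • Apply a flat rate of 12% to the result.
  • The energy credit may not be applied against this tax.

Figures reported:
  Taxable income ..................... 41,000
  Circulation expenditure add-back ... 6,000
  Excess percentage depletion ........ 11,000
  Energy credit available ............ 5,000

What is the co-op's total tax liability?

Mainline income levy:
  18,000 × 12% = 2,160
  3,000 × 24% = 720
  20,000 × 37% = 7,400
  → 10,280
  Less energy credit 5,000 → 5,280

Supplementary minimum tax:
  Adjusted income: 41,000 + 6,000 + 11,000 = 58,000
  Exemption: 58,000 ≤ 80,000, so full 34,000 applies
  Base: 58,000 − 34,000 = 24,000
  24,000 × 12% = 2,880

5,280 > 2,880, so the mainline income levy governs.

5,280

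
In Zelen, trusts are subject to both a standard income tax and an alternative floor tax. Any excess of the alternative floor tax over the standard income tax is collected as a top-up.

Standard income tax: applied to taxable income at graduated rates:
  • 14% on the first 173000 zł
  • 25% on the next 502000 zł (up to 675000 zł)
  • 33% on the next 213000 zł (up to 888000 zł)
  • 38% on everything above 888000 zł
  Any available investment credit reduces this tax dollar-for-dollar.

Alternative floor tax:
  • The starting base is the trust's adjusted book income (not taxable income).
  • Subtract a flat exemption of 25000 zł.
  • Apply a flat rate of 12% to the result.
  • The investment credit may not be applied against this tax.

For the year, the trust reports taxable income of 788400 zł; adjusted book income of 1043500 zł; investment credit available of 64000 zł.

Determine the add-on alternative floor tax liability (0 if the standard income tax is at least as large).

Standard income tax:
  173000 zł × 14% = 24220 zł
  502000 zł × 25% = 125500 zł
  113400 zł × 33% = 37422 zł
  → 187142 zł
  Less investment credit 64000 zł → 123142 zł

Alternative floor tax:
  Base (adjusted book income): 1043500 zł
  Less exemption 25000 zł → base 1018500 zł
  1018500 zł × 12% = 122220 zł

122220 zł ≤ 123142 zł, so no add-on is due.

0 zł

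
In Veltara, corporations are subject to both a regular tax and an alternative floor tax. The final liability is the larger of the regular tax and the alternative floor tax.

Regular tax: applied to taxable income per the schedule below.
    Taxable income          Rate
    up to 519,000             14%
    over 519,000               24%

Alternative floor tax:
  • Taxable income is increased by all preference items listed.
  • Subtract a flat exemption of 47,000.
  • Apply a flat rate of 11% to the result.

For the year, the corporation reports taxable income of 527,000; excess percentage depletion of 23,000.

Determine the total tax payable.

Alternative floor tax:
  Adjusted income: 527,000 + 23,000 = 550,000
  Less exemption 47,000 → base 503,000
  503,000 × 11% = 55,330

Regular tax:
  519,000 × 14% = 72,660
  8,000 × 24% = 1,920
  → 74,580

74,580 > 55,330, so the regular tax governs.

74,580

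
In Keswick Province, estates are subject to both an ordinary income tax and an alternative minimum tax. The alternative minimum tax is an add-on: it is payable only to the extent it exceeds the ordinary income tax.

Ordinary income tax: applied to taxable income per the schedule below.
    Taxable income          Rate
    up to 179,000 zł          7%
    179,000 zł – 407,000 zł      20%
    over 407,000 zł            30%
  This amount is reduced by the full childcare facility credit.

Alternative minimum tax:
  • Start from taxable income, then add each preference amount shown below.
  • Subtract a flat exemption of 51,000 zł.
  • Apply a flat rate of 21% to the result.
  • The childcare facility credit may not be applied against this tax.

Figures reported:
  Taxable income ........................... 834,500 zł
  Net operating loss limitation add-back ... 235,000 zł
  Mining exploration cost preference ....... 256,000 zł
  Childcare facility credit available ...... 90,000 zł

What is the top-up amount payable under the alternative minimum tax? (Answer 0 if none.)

Ordinary income tax:
  179,000 zł × 7% = 12,530 zł
  228,000 zł × 20% = 45,600 zł
  427,500 zł × 30% = 128,250 zł
  → 186,380 zł
  Less childcare facility credit 90,000 zł → 96,380 zł

Alternative minimum tax:
  Adjusted income: 834,500 zł + 235,000 zł + 256,000 zł = 1,325,500 zł
  Less exemption 51,000 zł → base 1,274,500 zł
  1,274,500 zł × 21% = 267,645 zł

Excess of alternative minimum tax over ordinary income tax: 267,645 zł − 96,380 zł = 171,265 zł.

171,265 zł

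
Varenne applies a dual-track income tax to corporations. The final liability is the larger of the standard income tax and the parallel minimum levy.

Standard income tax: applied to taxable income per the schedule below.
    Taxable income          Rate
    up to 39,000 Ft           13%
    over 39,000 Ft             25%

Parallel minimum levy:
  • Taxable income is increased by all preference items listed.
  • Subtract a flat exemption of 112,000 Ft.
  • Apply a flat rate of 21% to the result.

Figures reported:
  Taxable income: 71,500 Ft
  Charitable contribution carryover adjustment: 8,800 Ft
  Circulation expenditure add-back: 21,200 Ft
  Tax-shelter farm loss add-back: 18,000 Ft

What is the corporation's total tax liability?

Standard income tax:
  39,000 Ft × 13% = 5,070 Ft
  32,500 Ft × 25% = 8,125 Ft
  → 13,195 Ft

Parallel minimum levy:
  Adjusted income: 71,500 Ft + 8,800 Ft + 21,200 Ft + 18,000 Ft = 119,500 Ft
  Less exemption 112,000 Ft → base 7,500 Ft
  7,500 Ft × 21% = 1,575 Ft

13,195 Ft > 1,575 Ft, so the standard income tax governs.

13,195 Ft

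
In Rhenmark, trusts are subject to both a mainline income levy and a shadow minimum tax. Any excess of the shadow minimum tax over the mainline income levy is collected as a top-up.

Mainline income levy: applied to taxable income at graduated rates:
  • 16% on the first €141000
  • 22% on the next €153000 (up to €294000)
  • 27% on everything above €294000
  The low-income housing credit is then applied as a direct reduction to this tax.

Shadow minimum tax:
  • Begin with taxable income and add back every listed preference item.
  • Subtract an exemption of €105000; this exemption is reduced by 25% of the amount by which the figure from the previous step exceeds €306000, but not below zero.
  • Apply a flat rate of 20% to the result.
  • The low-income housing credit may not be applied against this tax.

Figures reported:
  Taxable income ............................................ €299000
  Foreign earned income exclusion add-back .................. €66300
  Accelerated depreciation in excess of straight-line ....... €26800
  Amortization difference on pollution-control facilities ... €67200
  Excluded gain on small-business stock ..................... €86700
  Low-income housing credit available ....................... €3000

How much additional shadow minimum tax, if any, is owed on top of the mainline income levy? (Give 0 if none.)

Mainline income levy:
  €141000 × 16% = €22560
  €153000 × 22% = €33660
  €5000 × 27% = €1350
  → €57570
  Less low-income housing credit €3000 → €54570

Shadow minimum tax:
  Adjusted income: €299000 + €66300 + €26800 + €67200 + €86700 = €546000
  Exemption: €105000 − 25% × (€546000 − €306000) = €105000 − €60000 = €45000
  Base: €546000 − €45000 = €501000
  €501000 × 20% = €100200

Excess of shadow minimum tax over mainline income levy: €100200 − €54570 = €45630.

€45630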